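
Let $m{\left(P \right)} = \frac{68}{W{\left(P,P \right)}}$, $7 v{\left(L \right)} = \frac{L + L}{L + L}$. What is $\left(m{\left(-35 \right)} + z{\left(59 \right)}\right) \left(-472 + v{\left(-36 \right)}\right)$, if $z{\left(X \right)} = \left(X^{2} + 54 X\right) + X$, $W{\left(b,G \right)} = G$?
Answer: $- \frac{777334626}{245} \approx -3.1728 \cdot 10^{6}$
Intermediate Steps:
$v{\left(L \right)} = \frac{1}{7}$ ($v{\left(L \right)} = \frac{\left(L + L\right) \frac{1}{L + L}}{7} = \frac{2 L \frac{1}{2 L}}{7} = \frac{1}{7} \cdot 1 = \frac{1}{7}$)
$m{\left(P \right)} = \frac{68}{P}$
$z{\left(X \right)} = X^{2} + 55 X$
$\left(m{\left(-35 \right)} + z{\left(59 \right)}\right) \left(-472 + v{\left(-36 \right)}\right) = \left(\frac{68}{-35} + 59 \left(55 + 59\right)\right) \left(-472 + \frac{1}{7}\right) = \left(68 \left(- \frac{1}{35}\right) + 59 \cdot 114\right) \left(- \frac{3303}{7}\right) = \left(- \frac{68}{35} + 6726\right) \left(- \frac{3303}{7}\right) = \frac{235342}{35} \left(- \frac{3303}{7}\right) = - \frac{777334626}{245}$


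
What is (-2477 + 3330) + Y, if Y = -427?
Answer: 426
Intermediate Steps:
(-2477 + 3330) + Y = (-2477 + 3330) - 427 = 853 - 427 = 426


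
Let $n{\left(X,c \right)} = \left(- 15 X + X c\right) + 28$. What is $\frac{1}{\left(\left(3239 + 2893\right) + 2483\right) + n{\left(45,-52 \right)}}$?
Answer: $\frac{1}{5628} \approx 0.00017768$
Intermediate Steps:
$n{\left(X,c \right)} = 28 - 15 X + X c$
$\frac{1}{\left(\left(3239 + 2893\right) + 2483\right) + n{\left(45,-52 \right)}} = \frac{1}{\left(\left(3239 + 2893\right) + 2483\right) + \left(28 - 675 + 45 \left(-52\right)\right)} = \frac{1}{\left(6132 + 2483\right) - 2987} = \frac{1}{8615 - 2987} = \frac{1}{5628}$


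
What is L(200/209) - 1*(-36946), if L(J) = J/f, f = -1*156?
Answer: 301146796/8151 ≈ 36946.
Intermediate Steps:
f = -156
L(J) = -J/156 (L(J) = J/(-156) = J*(-1/156) = -J/156)
L(200/209) - 1*(-36946) = -50/(39*209) - 1*(-36946) = -50/(39*209) + 36946 = -1/156*200/209 + 36946 = -50/8151 + 36946 = 301146796/8151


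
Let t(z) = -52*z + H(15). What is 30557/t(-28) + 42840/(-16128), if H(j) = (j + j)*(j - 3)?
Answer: 102933/7264 ≈ 14.170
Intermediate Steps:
H(j) = 2*j*(-3 + j) (H(j) = (2*j)*(-3 + j) = 2*j*(-3 + j))
t(z) = 360 - 52*z (t(z) = -52*z + 2*15*(-3 + 15) = -52*z + 2*15*12 = -52*z + 360 = 360 - 52*z)
30557/t(-28) + 42840/(-16128) = 30557/(360 - 52*(-28)) + 42840/(-16128) = 30557/(360 + 1456) + 42840*(-1/16128) = 30557/1816 - 85/32 = 102933/7264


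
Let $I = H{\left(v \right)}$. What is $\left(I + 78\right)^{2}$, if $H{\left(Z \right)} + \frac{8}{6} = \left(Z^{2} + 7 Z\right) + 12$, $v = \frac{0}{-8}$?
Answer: $\frac{70756}{9} \approx 7861.8$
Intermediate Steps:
$v = 0$ ($v = 0 \left(- \frac{1}{8}\right) = 0$)
$H{\left(Z \right)} = \frac{32}{3} + Z^{2} + 7 Z$ ($H{\left(Z \right)} = - \frac{4}{3} + \left(\left(Z^{2} + 7 Z\right) + 12\right) = - \frac{4}{3} + \left(12 + Z^{2} + 7 Z\right) = \frac{32}{3} + Z^{2} + 7 Z$)
$I = \frac{32}{3}$ ($I = \frac{32}{3} + 0^{2} + 7 \cdot 0 = \frac{32}{3} + 0 + 0 = \frac{32}{3} \approx 10.667$)
$\left(I + 78\right)^{2} = \left(\frac{32}{3} + 78\right)^{2} = \left(\frac{266}{3}\right)^{2} = \frac{70756}{9}$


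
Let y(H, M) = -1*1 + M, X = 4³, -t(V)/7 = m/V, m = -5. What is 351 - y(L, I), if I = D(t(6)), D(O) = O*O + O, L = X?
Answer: 11237/36 ≈ 312.14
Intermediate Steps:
t(V) = 35/V (t(V) = -(-35)/V = 35/V)
X = 64
L = 64
D(O) = O + O² (D(O) = O² + O = O + O²)
I = 1435/36 (I = (35/6)*(1 + 35/6) = (35*(⅙))*(1 + 35*(⅙)) = 35*(1 + 35/6)/6 = (35/6)*(41/6) = 1435/36 ≈ 39.861)
y(H, M) = -1 + M
351 - y(L, I) = 351 - (-1 + 1435/36) = 351 - 1*1399/36 = 351 - 1399/36 = 11237/36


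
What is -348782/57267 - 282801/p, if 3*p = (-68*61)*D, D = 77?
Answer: -8973440153/2612978676 ≈ -3.4342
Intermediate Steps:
p = -319396/3 (p = (-68*61*77)/3 = (-4148*77)/3 = (⅓)*(-319396) = -319396/3 ≈ -1.0647e+5)
-348782/57267 - 282801/p = -348782/57267 - 282801/(-319396/3) = -348782*1/57267 - 282801*(-3/319396) = -49826/8181 + 848403/319396 = -8973440153/2612978676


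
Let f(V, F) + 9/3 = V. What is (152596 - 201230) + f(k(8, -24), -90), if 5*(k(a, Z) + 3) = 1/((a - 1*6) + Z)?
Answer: -5350401/110 ≈ -48640.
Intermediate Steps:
k(a, Z) = -3 + 1/(5*(-6 + Z + a)) (k(a, Z) = -3 + 1/(5*((a - 1*6) + Z)) = -3 + 1/(5*((a - 6) + Z)) = -3 + 1/(5*((-6 + a) + Z)) = -3 + 1/(5*(-6 + Z + a)))
f(V, F) = -3 + V
(152596 - 201230) + f(k(8, -24), -90) = (152596 - 201230) + (-3 + (91/5 - 3*(-24) - 3*8)/(-6 - 24 + 8)) = -48634 + (-3 + (91/5 + 72 - 24)/(-22)) = -48634 + (-3 - 1/22*331/5) = -48634 + (-3 - 331/110) = -48634 - 661/110 = -5350401/110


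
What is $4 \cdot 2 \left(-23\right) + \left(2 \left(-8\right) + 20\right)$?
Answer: $-180$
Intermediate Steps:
$4 \cdot 2 \left(-23\right) + \left(2 \left(-8\right) + 20\right) = 8 \left(-23\right) + \left(-16 + 20\right) = -184 + 4 = -180$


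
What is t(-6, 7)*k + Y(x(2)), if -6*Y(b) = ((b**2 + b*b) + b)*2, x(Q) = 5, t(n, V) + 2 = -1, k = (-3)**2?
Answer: -136/3 ≈ -45.333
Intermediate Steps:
k = 9
t(n, V) = -3 (t(n, V) = -2 - 1 = -3)
Y(b) = -2*b**2/3 - b/3 (Y(b) = -((b**2 + b*b) + b)*2/6 = -((b**2 + b**2) + b)*2/6 = -(2*b**2 + b)*2/6 = -(b + 2*b**2)*2/6 = -(2*b + 4*b**2)/6 = -2*b**2/3 - b/3)
t(-6, 7)*k + Y(x(2)) = -3*9 - 1/3*5*(1 + 2*5) = -27 - 1/3*5*(1 + 10) = -27 - 1/3*5*11 = -27 - 55/3 = -136/3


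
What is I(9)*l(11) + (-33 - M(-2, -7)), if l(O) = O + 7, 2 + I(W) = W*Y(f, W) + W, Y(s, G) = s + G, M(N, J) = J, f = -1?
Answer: 1396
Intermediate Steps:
Y(s, G) = G + s
I(W) = -2 + W + W*(-1 + W) (I(W) = -2 + (W*(W - 1) + W) = -2 + (W*(-1 + W) + W) = -2 + (W + W*(-1 + W)) = -2 + W + W*(-1 + W))
l(O) = 7 + O
I(9)*l(11) + (-33 - M(-2, -7)) = (-2 + 9²)*(7 + 11) + (-33 - 1*(-7)) = (-2 + 81)*18 + (-33 + 7) = 79*18 - 26 = 1422 - 26 = 1396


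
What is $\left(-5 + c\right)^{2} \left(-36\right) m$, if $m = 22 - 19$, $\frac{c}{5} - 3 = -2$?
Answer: $0$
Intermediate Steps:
$c = 5$ ($c = 15 + 5 \left(-2\right) = 15 - 10 = 5$)
$m = 3$ ($m = 22 - 19 = 3$)
$\left(-5 + c\right)^{2} \left(-36\right) m = \left(-5 + 5\right)^{2} \left(-36\right) 3 = 0^{2} \left(-36\right) 3 = 0 \left(-36\right) 3 = 0 \cdot 3 = 0$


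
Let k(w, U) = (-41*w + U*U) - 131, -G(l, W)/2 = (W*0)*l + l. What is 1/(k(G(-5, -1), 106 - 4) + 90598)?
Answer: 1/100461 ≈ 9.9541e-6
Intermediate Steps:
G(l, W) = -2*l (G(l, W) = -2*((W*0)*l + l) = -2*(0*l + l) = -2*(0 + l) = -2*l)
k(w, U) = -131 + U² - 41*w (k(w, U) = (-41*w + U²) - 131 = (U² - 41*w) - 131 = -131 + U² - 41*w)
1/(k(G(-5, -1), 106 - 4) + 90598) = 1/((-131 + (106 - 4)² - (-82)*(-5)) + 90598) = 1/((-131 + 102² - 41*10) + 90598) = 1/((-131 + 10404 - 410) + 90598) = 1/(9863 + 90598) = 1/100461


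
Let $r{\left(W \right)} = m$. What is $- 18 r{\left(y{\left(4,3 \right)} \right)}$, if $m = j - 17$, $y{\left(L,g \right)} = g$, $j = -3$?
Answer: $360$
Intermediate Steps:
$m = -20$ ($m = -3 - 17 = -20$)
$r{\left(W \right)} = -20$
$- 18 r{\left(y{\left(4,3 \right)} \right)} = \left(-18\right) \left(-20\right) = 360$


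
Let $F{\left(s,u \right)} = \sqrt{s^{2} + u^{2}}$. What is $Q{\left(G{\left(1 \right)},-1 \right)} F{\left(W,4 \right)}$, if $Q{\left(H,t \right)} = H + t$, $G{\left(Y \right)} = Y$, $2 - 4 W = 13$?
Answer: $0$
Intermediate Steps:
$W = - \frac{11}{4}$ ($W = \frac{1}{2} - \frac{13}{4} = - \frac{11}{4} \approx -2.75$)
$Q{\left(G{\left(1 \right)},-1 \right)} F{\left(W,4 \right)} = \left(1 - 1\right) \sqrt{\left(- \frac{11}{4}\right)^{2} + 4^{2}} = 0 \sqrt{\frac{121}{16} + 16} = 0 \sqrt{\frac{377}{16}} = 0 \frac{\sqrt{377}}{4} = 0$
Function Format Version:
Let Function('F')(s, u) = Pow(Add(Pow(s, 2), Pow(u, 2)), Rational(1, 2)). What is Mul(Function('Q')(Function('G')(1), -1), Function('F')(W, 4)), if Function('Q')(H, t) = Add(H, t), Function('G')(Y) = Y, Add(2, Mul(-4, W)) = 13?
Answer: 0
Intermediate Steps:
W = Rational(-11, 4) (W = Add(Rational(1, 2), Mul(Rational(-1, 4), 13)) = Add(Rational(1, 2), Rational(-13, 4)) = Rational(-11, 4) ≈ -2.7500)
Mul(Function('Q')(Function('G')(1), -1), Function('F')(W, 4)) = Mul(Add(1, -1), Pow(Add(Pow(Rational(-11, 4), 2), Pow(4, 2)), Rational(1, 2))) = Mul(0, Pow(Add(Rational(121, 16), 16), Rational(1, 2))) = Mul(0, Pow(Rational(377, 16), Rational(1, 2))) = Mul(0, Mul(Rational(1, 4), Pow(377, Rational(1, 2)))) = 0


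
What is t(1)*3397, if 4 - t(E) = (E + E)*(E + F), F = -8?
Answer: 61146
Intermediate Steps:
t(E) = 4 - 2*E*(-8 + E) (t(E) = 4 - (E + E)*(E - 8) = 4 - 2*E*(-8 + E))
t(1)*3397 = (4 - 2*1**2 + 16*1)*3397 = (4 - 2*1 + 16)*3397 = (4 - 2 + 16)*3397 = 18*3397 = 61146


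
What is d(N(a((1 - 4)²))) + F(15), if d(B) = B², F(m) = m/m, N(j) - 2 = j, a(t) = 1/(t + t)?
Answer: 1693/324 ≈ 5.2253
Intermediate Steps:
a(t) = 1/(2*t)
N(j) = 2 + j
F(m) = 1
d(N(a((1 - 4)²))) + F(15) = (2 + 1/(2*((1 - 4)²)))² + 1 = (2 + 1/(2*((-3)²)))² + 1 = (2 + (½)/9)² + 1 = (2 + (½)*(⅑))² + 1 = (2 + 1/18)² + 1 = (37/18)² + 1 = 1369/324 + 1 = 1693/324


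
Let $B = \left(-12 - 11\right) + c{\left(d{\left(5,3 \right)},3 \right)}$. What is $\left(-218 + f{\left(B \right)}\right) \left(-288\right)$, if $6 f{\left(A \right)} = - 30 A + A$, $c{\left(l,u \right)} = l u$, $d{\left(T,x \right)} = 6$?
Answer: $55824$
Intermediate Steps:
$B = -5$ ($B = \left(-12 - 11\right) + 6 \cdot 3 = -23 + 18 = -5$)
$f{\left(A \right)} = - \frac{29 A}{6}$ ($f{\left(A \right)} = \frac{- 30 A + A}{6} = \frac{\left(-29\right) A}{6} = - \frac{29 A}{6}$)
$\left(-218 + f{\left(B \right)}\right) \left(-288\right) = \left(-218 - - \frac{145}{6}\right) \left(-288\right) = \left(-218 + \frac{145}{6}\right) \left(-288\right) = \left(- \frac{1163}{6}\right) \left(-288\right) = 55824$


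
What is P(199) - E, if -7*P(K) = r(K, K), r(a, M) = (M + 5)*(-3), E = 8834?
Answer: -61226/7 ≈ -8746.6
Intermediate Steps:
r(a, M) = -15 - 3*M (r(a, M) = (5 + M)*(-3) = -15 - 3*M)
P(K) = 15/7 + 3*K/7 (P(K) = -(-15 - 3*K)/7 = 15/7 + 3*K/7)
P(199) - E = (15/7 + (3/7)*199) - 1*8834 = (15/7 + 597/7) - 8834 = 612/7 - 8834 = -61226/7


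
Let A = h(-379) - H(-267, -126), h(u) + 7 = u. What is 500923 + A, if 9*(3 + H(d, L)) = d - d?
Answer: 500540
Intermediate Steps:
H(d, L) = -3 (H(d, L) = -3 + (d - d)/9 = -3 + (⅑)*0 = -3 + 0 = -3)
h(u) = -7 + u
A = -383 (A = (-7 - 379) - 1*(-3) = -386 + 3 = -383)
500923 + A = 500923 - 383 = 500540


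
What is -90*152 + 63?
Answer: -13617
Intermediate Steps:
-90*152 + 63 = -13680 + 63 = -13617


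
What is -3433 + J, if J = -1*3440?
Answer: -6873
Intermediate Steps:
J = -3440
-3433 + J = -3433 - 3440 = -6873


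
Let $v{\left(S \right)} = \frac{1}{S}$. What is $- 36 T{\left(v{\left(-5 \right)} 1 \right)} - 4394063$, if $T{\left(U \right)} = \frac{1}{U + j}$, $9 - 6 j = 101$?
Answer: $- \frac{1023816139}{233} \approx -4.3941 \cdot 10^{6}$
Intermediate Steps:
$j = - \frac{46}{3}$ ($j = \frac{3}{2} - \frac{101}{6} = - \frac{46}{3} \approx -15.333$)
$T{\left(U \right)} = \frac{1}{- \frac{46}{3} + U}$ ($T{\left(U \right)} = \frac{1}{U - \frac{46}{3}} = \frac{1}{- \frac{46}{3} + U}$)
$- 36 T{\left(v{\left(-5 \right)} 1 \right)} - 4394063 = - 36 \frac{3}{-46 + 3 \frac{1}{-5} \cdot 1} - 4394063 = - 36 \frac{3}{-46 + 3 \left(\left(- \frac{1}{5}\right) 1\right)} - 4394063 = - 36 \frac{3}{-46 + 3 \left(- \frac{1}{5}\right)} - 4394063 = - 36 \frac{3}{-46 - \frac{3}{5}} - 4394063 = - 36 \frac{3}{- \frac{233}{5}} - 4394063 = - 36 \cdot 3 \left(- \frac{5}{233}\right) - 4394063 = \left(-36\right) \left(- \frac{15}{233}\right) - 4394063 = \frac{540}{233} - 4394063 = - \frac{1023816139}{233}$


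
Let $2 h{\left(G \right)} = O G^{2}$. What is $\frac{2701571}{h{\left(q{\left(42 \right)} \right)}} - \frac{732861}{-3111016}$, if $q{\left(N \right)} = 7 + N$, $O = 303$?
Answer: $\frac{17342419788355}{2263273473048} \approx 7.6625$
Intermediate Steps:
$h{\left(G \right)} = \frac{303 G^{2}}{2}$
$\frac{2701571}{h{\left(q{\left(42 \right)} \right)}} - \frac{732861}{-3111016} = \frac{2701571}{\frac{303}{2} \left(7 + 42\right)^{2}} - \frac{732861}{-3111016} = \frac{2701571}{\frac{303}{2} \cdot 49^{2}} - - \frac{732861}{3111016} = \frac{2701571}{\frac{303}{2} \cdot 2401} + \frac{732861}{3111016} = \frac{2701571}{\frac{727503}{2}} + \frac{732861}{3111016} = 2701571 \cdot \frac{2}{727503} + \frac{732861}{3111016} = \frac{5403142}{727503} + \frac{732861}{3111016} = \frac{17342419788355}{2263273473048}$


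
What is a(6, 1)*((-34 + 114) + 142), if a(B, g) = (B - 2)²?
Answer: 3552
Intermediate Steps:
a(B, g) = (-2 + B)²
a(6, 1)*((-34 + 114) + 142) = (-2 + 6)²*((-34 + 114) + 142) = 4²*(80 + 142) = 16*222 = 3552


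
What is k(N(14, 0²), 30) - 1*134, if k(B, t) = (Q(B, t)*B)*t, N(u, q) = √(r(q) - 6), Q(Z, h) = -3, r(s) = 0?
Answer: -134 - 90*I*√6 ≈ -134.0 - 220.45*I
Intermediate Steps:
N(u, q) = I*√6 (N(u, q) = √(0 - 6) = √(-6) = I*√6)
k(B, t) = -3*B*t (k(B, t) = (-3*B)*t = -3*B*t)
k(N(14, 0²), 30) - 1*134 = -3*I*√6*30 - 1*134 = -90*I*√6 - 134 = -134 - 90*I*√6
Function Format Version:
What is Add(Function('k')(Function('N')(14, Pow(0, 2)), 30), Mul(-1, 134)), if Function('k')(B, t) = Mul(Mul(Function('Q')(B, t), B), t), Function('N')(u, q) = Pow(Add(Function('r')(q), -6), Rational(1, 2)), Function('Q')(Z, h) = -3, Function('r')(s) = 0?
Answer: Add(-134, Mul(-90, I, Pow(6, Rational(1, 2)))) ≈ Add(-134.00, Mul(-220.45, I))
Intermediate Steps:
Function('N')(u, q) = Mul(I, Pow(6, Rational(1, 2))) (Function('N')(u, q) = Pow(Add(0, -6), Rational(1, 2)) = Pow(-6, Rational(1, 2)) = Mul(I, Pow(6, Rational(1, 2))))
Function('k')(B, t) = Mul(-3, B, t) (Function('k')(B, t) = Mul(Mul(-3, B), t) = Mul(-3, B, t))
Add(Function('k')(Function('N')(14, Pow(0, 2)), 30), Mul(-1, 134)) = Add(Mul(-3, Mul(I, Pow(6, Rational(1, 2))), 30), Mul(-1, 134)) = Add(Mul(-90, I, Pow(6, Rational(1, 2))), -134) = Add(-134, Mul(-90, I, Pow(6, Rational(1, 2))))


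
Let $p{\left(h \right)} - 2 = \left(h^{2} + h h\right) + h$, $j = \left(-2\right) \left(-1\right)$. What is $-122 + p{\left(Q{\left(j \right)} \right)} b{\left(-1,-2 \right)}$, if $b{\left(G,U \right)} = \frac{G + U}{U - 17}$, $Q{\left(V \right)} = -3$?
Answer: $- \frac{2267}{19} \approx -119.32$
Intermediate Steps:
$j = 2$
$b{\left(G,U \right)} = \frac{G + U}{-17 + U}$
$p{\left(h \right)} = 2 + h + 2 h^{2}$ ($p{\left(h \right)} = 2 + \left(\left(h^{2} + h h\right) + h\right) = 2 + \left(\left(h^{2} + h^{2}\right) + h\right) = 2 + \left(2 h^{2} + h\right) = 2 + \left(h + 2 h^{2}\right) = 2 + h + 2 h^{2}$)
$-122 + p{\left(Q{\left(j \right)} \right)} b{\left(-1,-2 \right)} = -122 + \left(2 - 3 + 2 \left(-3\right)^{2}\right) \frac{-1 - 2}{-17 - 2} = -122 + \left(2 - 3 + 2 \cdot 9\right) \frac{1}{-19} \left(-3\right) = -122 + \left(2 - 3 + 18\right) \left(\left(- \frac{1}{19}\right) \left(-3\right)\right) = -122 + 17 \cdot \frac{3}{19} = -122 + \frac{51}{19} = - \frac{2267}{19}$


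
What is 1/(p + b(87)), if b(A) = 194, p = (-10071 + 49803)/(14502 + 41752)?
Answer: 2557/497864 ≈ 0.0051359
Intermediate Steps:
p = 1806/2557 (p = 39732/56254 = 39732*(1/56254) = 1806/2557 ≈ 0.70630)
1/(p + b(87)) = 1/(1806/2557 + 194) = 1/(497864/2557) = 2557/497864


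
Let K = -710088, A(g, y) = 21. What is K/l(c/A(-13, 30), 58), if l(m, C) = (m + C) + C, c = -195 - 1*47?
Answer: -7455924/1097 ≈ -6796.6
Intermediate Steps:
c = -242 (c = -195 - 47 = -242)
l(m, C) = m + 2*C (l(m, C) = (C + m) + C = m + 2*C)
K/l(c/A(-13, 30), 58) = -710088/(-242/21 + 2*58) = -710088/(-242*1/21 + 116) = -710088/(-242/21 + 116) = -710088/2194/21 = -710088*21/2194 = -7455924/1097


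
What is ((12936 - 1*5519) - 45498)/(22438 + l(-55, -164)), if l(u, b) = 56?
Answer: -38081/22494 ≈ -1.6929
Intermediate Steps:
((12936 - 1*5519) - 45498)/(22438 + l(-55, -164)) = ((12936 - 1*5519) - 45498)/(22438 + 56) = ((12936 - 5519) - 45498)/22494 = (7417 - 45498)*(1/22494) = -38081*1/22494 = -38081/22494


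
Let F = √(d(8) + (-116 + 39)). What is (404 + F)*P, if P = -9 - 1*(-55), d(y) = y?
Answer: 18584 + 46*I*√69 ≈ 18584.0 + 382.1*I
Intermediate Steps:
F = I*√69 (F = √(8 + (-116 + 39)) = √(8 - 77) = √(-69) = I*√69 ≈ 8.3066*I)
P = 46 (P = -9 + 55 = 46)
(404 + F)*P = (404 + I*√69)*46 = 18584 + 46*I*√69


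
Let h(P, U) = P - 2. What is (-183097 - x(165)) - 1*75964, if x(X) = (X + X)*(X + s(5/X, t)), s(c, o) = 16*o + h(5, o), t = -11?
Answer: -256421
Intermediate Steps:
h(P, U) = -2 + P
s(c, o) = 3 + 16*o (s(c, o) = 16*o + (-2 + 5) = 16*o + 3 = 3 + 16*o)
x(X) = 2*X*(-173 + X) (x(X) = (X + X)*(X + (3 + 16*(-11))) = (2*X)*(X + (3 - 176)) = (2*X)*(X - 173) = (2*X)*(-173 + X) = 2*X*(-173 + X))
(-183097 - x(165)) - 1*75964 = (-183097 - 2*165*(-173 + 165)) - 1*75964 = (-183097 - 2*165*(-8)) - 75964 = (-183097 - 1*(-2640)) - 75964 = (-183097 + 2640) - 75964 = -180457 - 75964 = -256421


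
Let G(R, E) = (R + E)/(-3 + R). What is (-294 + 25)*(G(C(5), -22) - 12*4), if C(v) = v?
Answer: 30397/2 ≈ 15199.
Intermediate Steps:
G(R, E) = (E + R)/(-3 + R)
(-294 + 25)*(G(C(5), -22) - 12*4) = (-294 + 25)*((-22 + 5)/(-3 + 5) - 12*4) = -269*(-17/2 - 48) = -269*(-113/2) = 30397/2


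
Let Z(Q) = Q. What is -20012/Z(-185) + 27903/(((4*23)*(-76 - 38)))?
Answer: 68241267/646760 ≈ 105.51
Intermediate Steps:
-20012/Z(-185) + 27903/(((4*23)*(-76 - 38))) = -20012/(-185) + 27903/(((4*23)*(-76 - 38))) = -20012*(-1/185) + 27903/((92*(-114))) = 20012/185 + 27903/(-10488) = 20012/185 + 27903*(-1/10488) = 20012/185 - 9301/3496 = 68241267/646760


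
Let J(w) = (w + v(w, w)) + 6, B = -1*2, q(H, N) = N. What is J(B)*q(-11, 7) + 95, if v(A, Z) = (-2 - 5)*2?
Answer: 25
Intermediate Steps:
B = -2
v(A, Z) = -14 (v(A, Z) = -7*2 = -14)
J(w) = -8 + w (J(w) = (w - 14) + 6 = (-14 + w) + 6 = -8 + w)
J(B)*q(-11, 7) + 95 = (-8 - 2)*7 + 95 = -10*7 + 95 = -70 + 95 = 25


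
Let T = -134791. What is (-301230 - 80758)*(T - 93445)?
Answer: 87183413168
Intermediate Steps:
(-301230 - 80758)*(T - 93445) = (-301230 - 80758)*(-134791 - 93445) = -381988*(-228236) = 87183413168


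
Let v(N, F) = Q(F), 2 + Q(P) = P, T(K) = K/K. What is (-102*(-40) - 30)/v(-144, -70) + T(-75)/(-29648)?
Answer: -1667701/29648 ≈ -56.250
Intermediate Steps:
T(K) = 1
Q(P) = -2 + P
v(N, F) = -2 + F
(-102*(-40) - 30)/v(-144, -70) + T(-75)/(-29648) = (-102*(-40) - 30)/(-2 - 70) + 1/(-29648) = (4080 - 30)/(-72) + 1*(-1/29648) = 4050*(-1/72) - 1/29648 = -225/4 - 1/29648 = -1667701/29648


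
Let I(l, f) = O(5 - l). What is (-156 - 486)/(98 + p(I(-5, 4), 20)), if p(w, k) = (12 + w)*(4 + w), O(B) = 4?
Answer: -321/113 ≈ -2.8407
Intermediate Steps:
I(l, f) = 4
p(w, k) = (4 + w)*(12 + w)
(-156 - 486)/(98 + p(I(-5, 4), 20)) = (-156 - 486)/(98 + (48 + 4² + 16*4)) = -642/(98 + (48 + 16 + 64)) = -642/(98 + 128) = -642/226 = -642*1/226 = -321/113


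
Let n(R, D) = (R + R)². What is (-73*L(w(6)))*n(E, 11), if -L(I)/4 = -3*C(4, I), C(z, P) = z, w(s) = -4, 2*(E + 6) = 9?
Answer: -31536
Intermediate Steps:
E = -3/2 (E = -6 + (½)*9 = -6 + 9/2 = -3/2 ≈ -1.5000)
n(R, D) = 4*R² (n(R, D) = (2*R)² = 4*R²)
L(I) = 48 (L(I) = -(-12)*4 = -4*(-12) = 48)
(-73*L(w(6)))*n(E, 11) = (-73*48)*(4*(-3/2)²) = -14016*9/4 = -3504*9 = -31536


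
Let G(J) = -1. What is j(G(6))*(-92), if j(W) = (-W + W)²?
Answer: 0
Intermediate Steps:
j(W) = 0 (j(W) = 0² = 0)
j(G(6))*(-92) = 0*(-92) = 0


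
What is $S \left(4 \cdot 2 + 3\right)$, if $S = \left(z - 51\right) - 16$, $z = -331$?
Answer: $-4378$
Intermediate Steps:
$S = -398$ ($S = \left(-331 - 51\right) - 16 = -382 - 16 = -398$)
$S \left(4 \cdot 2 + 3\right) = - 398 \left(4 \cdot 2 + 3\right) = - 398 \left(8 + 3\right) = \left(-398\right) 11 = -4378$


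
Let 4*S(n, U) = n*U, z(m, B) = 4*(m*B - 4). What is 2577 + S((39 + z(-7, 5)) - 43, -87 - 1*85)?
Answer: 9457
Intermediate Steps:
z(m, B) = -16 + 4*B*m (z(m, B) = 4*(B*m - 4) = 4*(-4 + B*m) = -16 + 4*B*m)
S(n, U) = U*n/4 (S(n, U) = (n*U)/4 = (U*n)/4 = U*n/4)
2577 + S((39 + z(-7, 5)) - 43, -87 - 1*85) = 2577 + (-87 - 1*85)*((39 + (-16 + 4*5*(-7))) - 43)/4 = 2577 + (-87 - 85)*((39 + (-16 - 140)) - 43)/4 = 2577 + (¼)*(-172)*((39 - 156) - 43) = 2577 + (¼)*(-172)*(-117 - 43) = 2577 + (¼)*(-172)*(-160) = 2577 + 6880 = 9457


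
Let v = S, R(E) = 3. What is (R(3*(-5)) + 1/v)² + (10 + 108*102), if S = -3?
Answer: 99298/9 ≈ 11033.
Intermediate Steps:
v = -3
(R(3*(-5)) + 1/v)² + (10 + 108*102) = (3 + 1/(-3))² + (10 + 108*102) = (3 - ⅓)² + (10 + 11016) = (8/3)² + 11026 = 64/9 + 11026 = 99298/9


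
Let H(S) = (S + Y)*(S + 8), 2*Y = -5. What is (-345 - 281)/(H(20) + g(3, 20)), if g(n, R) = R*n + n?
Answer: -626/553 ≈ -1.1320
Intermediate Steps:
Y = -5/2 (Y = (1/2)*(-5) = -5/2 ≈ -2.5000)
g(n, R) = n + R*n
H(S) = (8 + S)*(-5/2 + S) (H(S) = (S - 5/2)*(S + 8) = (-5/2 + S)*(8 + S) = (8 + S)*(-5/2 + S))
(-345 - 281)/(H(20) + g(3, 20)) = (-345 - 281)/((-20 + 20**2 + (11/2)*20) + 3*(1 + 20)) = -626/((-20 + 400 + 110) + 3*21) = -626/(490 + 63) = -626/553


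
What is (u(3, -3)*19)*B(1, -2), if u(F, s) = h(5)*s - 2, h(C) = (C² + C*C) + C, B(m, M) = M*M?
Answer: -12692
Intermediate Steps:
B(m, M) = M²
h(C) = C + 2*C² (h(C) = (C² + C²) + C = 2*C² + C = C + 2*C²)
u(F, s) = -2 + 55*s (u(F, s) = (5*(1 + 2*5))*s - 2 = (5*(1 + 10))*s - 2 = (5*11)*s - 2 = 55*s - 2 = -2 + 55*s)
(u(3, -3)*19)*B(1, -2) = ((-2 + 55*(-3))*19)*(-2)² = ((-2 - 165)*19)*4 = -167*19*4 = -3173*4 = -12692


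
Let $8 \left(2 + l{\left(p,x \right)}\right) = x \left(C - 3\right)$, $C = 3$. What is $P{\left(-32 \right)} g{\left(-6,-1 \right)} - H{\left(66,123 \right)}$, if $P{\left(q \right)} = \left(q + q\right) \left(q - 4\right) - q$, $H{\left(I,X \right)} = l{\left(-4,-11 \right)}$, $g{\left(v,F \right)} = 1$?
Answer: $2338$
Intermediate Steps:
$l{\left(p,x \right)} = -2$ ($l{\left(p,x \right)} = -2 + \frac{x \left(3 - 3\right)}{8} = -2 + \frac{x 0}{8} = -2 + \frac{1}{8} \cdot 0 = -2 + 0 = -2$)
$H{\left(I,X \right)} = -2$
$P{\left(q \right)} = - q + 2 q \left(-4 + q\right)$ ($P{\left(q \right)} = 2 q \left(-4 + q\right) - q = - q + 2 q \left(-4 + q\right)$)
$P{\left(-32 \right)} g{\left(-6,-1 \right)} - H{\left(66,123 \right)} = - 32 \left(-9 + 2 \left(-32\right)\right) 1 - -2 = - 32 \left(-9 - 64\right) 1 + 2 = \left(-32\right) \left(-73\right) 1 + 2 = 2336 \cdot 1 + 2 = 2336 + 2 = 2338$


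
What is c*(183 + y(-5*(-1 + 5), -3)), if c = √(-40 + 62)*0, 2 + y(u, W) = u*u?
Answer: 0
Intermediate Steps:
y(u, W) = -2 + u² (y(u, W) = -2 + u*u = -2 + u²)
c = 0 (c = √22*0 = 0)
c*(183 + y(-5*(-1 + 5), -3)) = 0*(183 + (-2 + (-5*(-1 + 5))²)) = 0*(183 + (-2 + (-5*4)²)) = 0*(183 + (-2 + (-20)²)) = 0*(183 + (-2 + 400)) = 0*(183 + 398) = 0*581 = 0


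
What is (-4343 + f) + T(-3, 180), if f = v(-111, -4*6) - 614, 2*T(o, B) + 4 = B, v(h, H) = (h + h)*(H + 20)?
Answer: -3981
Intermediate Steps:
v(h, H) = 2*h*(20 + H) (v(h, H) = (2*h)*(20 + H) = 2*h*(20 + H))
T(o, B) = -2 + B/2
f = 274 (f = 2*(-111)*(20 - 4*6) - 614 = 2*(-111)*(20 - 24) - 614 = 2*(-111)*(-4) - 614 = 888 - 614 = 274)
(-4343 + f) + T(-3, 180) = (-4343 + 274) + (-2 + (1/2)*180) = -4069 + (-2 + 90) = -4069 + 88 = -3981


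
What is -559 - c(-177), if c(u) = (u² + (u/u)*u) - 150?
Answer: -31561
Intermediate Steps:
c(u) = -150 + u + u² (c(u) = (u² + 1*u) - 150 = (u² + u) - 150 = (u + u²) - 150 = -150 + u + u²)
-559 - c(-177) = -559 - (-150 - 177 + (-177)²) = -559 - (-150 - 177 + 31329) = -559 - 1*31002 = -559 - 31002 = -31561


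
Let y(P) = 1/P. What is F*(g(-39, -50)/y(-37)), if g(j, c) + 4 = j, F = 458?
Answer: 728678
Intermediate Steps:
g(j, c) = -4 + j
F*(g(-39, -50)/y(-37)) = 458*((-4 - 39)/(1/(-37))) = 458*(-43/(-1/37)) = 458*(-43*(-37)) = 458*1591 = 728678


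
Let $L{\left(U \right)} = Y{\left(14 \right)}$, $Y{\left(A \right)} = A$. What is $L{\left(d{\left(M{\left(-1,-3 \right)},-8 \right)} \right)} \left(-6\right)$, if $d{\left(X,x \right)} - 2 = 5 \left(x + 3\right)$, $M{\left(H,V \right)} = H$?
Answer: $-84$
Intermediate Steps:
$d{\left(X,x \right)} = 17 + 5 x$ ($d{\left(X,x \right)} = 2 + 5 \left(x + 3\right) = 2 + 5 \left(3 + x\right) = 2 + \left(15 + 5 x\right) = 17 + 5 x$)
$L{\left(U \right)} = 14$
$L{\left(d{\left(M{\left(-1,-3 \right)},-8 \right)} \right)} \left(-6\right) = 14 \left(-6\right) = -84$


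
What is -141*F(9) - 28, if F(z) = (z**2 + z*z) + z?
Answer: -24139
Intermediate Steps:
F(z) = z + 2*z**2 (F(z) = (z**2 + z**2) + z = 2*z**2 + z = z + 2*z**2)
-141*F(9) - 28 = -1269*(1 + 2*9) - 28 = -1269*(1 + 18) - 28 = -1269*19 - 28 = -141*171 - 28 = -24111 - 28 = -24139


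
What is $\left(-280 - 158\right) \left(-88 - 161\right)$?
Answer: $109062$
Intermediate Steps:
$\left(-280 - 158\right) \left(-88 - 161\right) = \left(-280 - 158\right) \left(-249\right) = \left(-438\right) \left(-249\right) = 109062$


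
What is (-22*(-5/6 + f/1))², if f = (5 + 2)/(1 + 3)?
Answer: 14641/36 ≈ 406.69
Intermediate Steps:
f = 7/4 ≈ 1.7500
(-22*(-5/6 + f/1))² = (-22*(-5/6 + (7/4)/1))² = (-22*(-5*⅙ + (7/4)*1))² = (-22*(-⅚ + 7/4))² = (-22*11/12)² = (-121/6)² = 14641/36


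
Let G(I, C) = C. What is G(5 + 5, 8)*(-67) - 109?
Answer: -645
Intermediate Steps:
G(5 + 5, 8)*(-67) - 109 = 8*(-67) - 109 = -536 - 109 = -645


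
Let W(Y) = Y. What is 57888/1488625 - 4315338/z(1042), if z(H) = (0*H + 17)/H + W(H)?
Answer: -2231220605943324/538773580375 ≈ -4141.3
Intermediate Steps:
z(H) = H + 17/H (z(H) = (0*H + 17)/H + H = (0 + 17)/H + H = 17/H + H = H + 17/H)
57888/1488625 - 4315338/z(1042) = 57888/1488625 - 4315338/(1042 + 17/1042) = 57888/1488625 - 4315338/1085781/1042 = 57888/1488625 - 4315338*1042/1085781 = 57888/1488625 - 1498860732/361927 = -2231220605943324/538773580375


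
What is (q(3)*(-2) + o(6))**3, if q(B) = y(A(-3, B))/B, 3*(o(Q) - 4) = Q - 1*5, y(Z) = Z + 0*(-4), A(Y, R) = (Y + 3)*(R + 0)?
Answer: 2197/27 ≈ 81.370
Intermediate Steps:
A(Y, R) = R*(3 + Y) (A(Y, R) = (3 + Y)*R = R*(3 + Y))
y(Z) = Z (y(Z) = Z + 0 = Z)
o(Q) = 7/3 + Q/3 (o(Q) = 4 + (Q - 1*5)/3 = 4 + (Q - 5)/3 = 4 + (-5 + Q)/3 = 4 + (-5/3 + Q/3) = 7/3 + Q/3)
q(B) = 0 (q(B) = (B*(3 - 3))/B = (B*0)/B = 0/B = 0)
(q(3)*(-2) + o(6))**3 = (0*(-2) + (7/3 + (1/3)*6))**3 = (0 + (7/3 + 2))**3 = (0 + 13/3)**3 = (13/3)**3 = 2197/27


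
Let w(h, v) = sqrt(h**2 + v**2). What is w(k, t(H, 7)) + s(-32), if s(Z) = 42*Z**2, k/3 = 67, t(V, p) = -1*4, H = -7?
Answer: 43008 + sqrt(40417) ≈ 43209.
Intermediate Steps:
t(V, p) = -4
k = 201 (k = 3*67 = 201)
w(k, t(H, 7)) + s(-32) = sqrt(201**2 + (-4)**2) + 42*(-32)**2 = sqrt(40401 + 16) + 42*1024 = sqrt(40417) + 43008 = 43008 + sqrt(40417)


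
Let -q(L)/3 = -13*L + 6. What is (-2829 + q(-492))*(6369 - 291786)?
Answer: 6289163595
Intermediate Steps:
q(L) = -18 + 39*L (q(L) = -3*(-13*L + 6) = -3*(6 - 13*L) = -18 + 39*L)
(-2829 + q(-492))*(6369 - 291786) = (-2829 + (-18 + 39*(-492)))*(6369 - 291786) = (-2829 + (-18 - 19188))*(-285417) = (-2829 - 19206)*(-285417) = -22035*(-285417) = 6289163595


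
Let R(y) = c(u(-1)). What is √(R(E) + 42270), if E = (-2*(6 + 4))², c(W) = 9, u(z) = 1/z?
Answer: √42279 ≈ 205.62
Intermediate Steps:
E = 400 (E = (-2*10)² = (-20)² = 400)
R(y) = 9
√(R(E) + 42270) = √(9 + 42270) = √42279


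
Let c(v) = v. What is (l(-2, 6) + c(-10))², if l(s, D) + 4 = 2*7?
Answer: 0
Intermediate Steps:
l(s, D) = 10 (l(s, D) = -4 + 2*7 = -4 + 14 = 10)
(l(-2, 6) + c(-10))² = (10 - 10)² = 0² = 0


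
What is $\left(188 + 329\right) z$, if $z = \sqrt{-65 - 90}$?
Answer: $517 i \sqrt{155} \approx 6436.6 i$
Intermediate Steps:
$z = i \sqrt{155}$ ($z = \sqrt{-155} = i \sqrt{155} \approx 12.45 i$)
$\left(188 + 329\right) z = \left(188 + 329\right) i \sqrt{155} = 517 i \sqrt{155}$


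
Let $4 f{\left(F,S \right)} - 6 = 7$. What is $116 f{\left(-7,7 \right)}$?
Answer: $377$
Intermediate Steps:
$f{\left(F,S \right)} = \frac{13}{4}$ ($f{\left(F,S \right)} = \frac{3}{2} + \frac{1}{4} \cdot 7 = \frac{3}{2} + \frac{7}{4} = \frac{13}{4}$)
$116 f{\left(-7,7 \right)} = 116 \cdot \frac{13}{4} = 377$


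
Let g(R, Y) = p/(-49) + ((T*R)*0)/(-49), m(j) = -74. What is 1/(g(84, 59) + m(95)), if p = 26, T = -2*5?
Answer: -49/3652 ≈ -0.013417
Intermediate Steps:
T = -10
g(R, Y) = -26/49 (g(R, Y) = 26/(-49) + (-10*R*0)/(-49) = 26*(-1/49) + 0*(-1/49) = -26/49 + 0 = -26/49)
1/(g(84, 59) + m(95)) = 1/(-26/49 - 74) = 1/(-3652/49) = -49/3652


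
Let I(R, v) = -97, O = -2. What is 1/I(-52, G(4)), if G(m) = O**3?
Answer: -1/97 ≈ -0.010309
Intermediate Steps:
G(m) = -8 (G(m) = (-2)**3 = -8)
1/I(-52, G(4)) = 1/(-97) = -1/97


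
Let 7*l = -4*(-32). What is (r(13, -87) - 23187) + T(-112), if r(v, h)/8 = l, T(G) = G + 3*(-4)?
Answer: -162153/7 ≈ -23165.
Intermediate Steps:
l = 128/7 (l = (-4*(-32))/7 = (1/7)*128 = 128/7 ≈ 18.286)
T(G) = -12 + G (T(G) = G - 12 = -12 + G)
r(v, h) = 1024/7 (r(v, h) = 8*(128/7) = 1024/7)
(r(13, -87) - 23187) + T(-112) = (1024/7 - 23187) + (-12 - 112) = -161285/7 - 124 = -162153/7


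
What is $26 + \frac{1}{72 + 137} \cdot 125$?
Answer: $\frac{5559}{209} \approx 26.598$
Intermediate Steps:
$26 + \frac{1}{72 + 137} \cdot 125 = 26 + \frac{1}{209} \cdot 125 = 26 + \frac{125}{209} = \frac{5559}{209}$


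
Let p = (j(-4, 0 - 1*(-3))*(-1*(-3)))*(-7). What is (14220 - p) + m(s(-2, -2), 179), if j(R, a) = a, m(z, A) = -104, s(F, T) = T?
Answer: 14179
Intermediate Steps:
p = -63 (p = ((0 - 1*(-3))*(-1*(-3)))*(-7) = ((0 + 3)*3)*(-7) = (3*3)*(-7) = 9*(-7) = -63)
(14220 - p) + m(s(-2, -2), 179) = (14220 - 1*(-63)) - 104 = (14220 + 63) - 104 = 14283 - 104 = 14179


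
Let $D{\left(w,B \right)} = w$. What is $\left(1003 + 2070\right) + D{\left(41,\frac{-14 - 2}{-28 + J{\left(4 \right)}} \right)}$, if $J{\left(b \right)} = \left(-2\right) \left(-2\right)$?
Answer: $3114$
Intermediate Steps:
$J{\left(b \right)} = 4$
$\left(1003 + 2070\right) + D{\left(41,\frac{-14 - 2}{-28 + J{\left(4 \right)}} \right)} = \left(1003 + 2070\right) + 41 = 3073 + 41 = 3114$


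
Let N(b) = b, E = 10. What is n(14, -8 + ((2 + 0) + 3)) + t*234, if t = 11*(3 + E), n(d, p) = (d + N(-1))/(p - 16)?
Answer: 635765/19 ≈ 33461.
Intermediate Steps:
n(d, p) = (-1 + d)/(-16 + p) (n(d, p) = (d - 1)/(p - 16) = (-1 + d)/(-16 + p))
t = 143 (t = 11*(3 + 10) = 11*13 = 143)
n(14, -8 + ((2 + 0) + 3)) + t*234 = (-1 + 14)/(-16 + (-8 + ((2 + 0) + 3))) + 143*234 = 13/(-16 + (-8 + (2 + 3))) + 33462 = 13/(-16 + (-8 + 5)) + 33462 = 13/(-16 - 3) + 33462 = 13/(-19) + 33462 = -1/19*13 + 33462 = -13/19 + 33462 = 635765/19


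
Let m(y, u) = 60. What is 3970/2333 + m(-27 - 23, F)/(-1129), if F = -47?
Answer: 4342150/2633957 ≈ 1.6485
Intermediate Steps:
3970/2333 + m(-27 - 23, F)/(-1129) = 3970/2333 + 60/(-1129) = 3970*(1/2333) + 60*(-1/1129) = 3970/2333 - 60/1129 = 4342150/2633957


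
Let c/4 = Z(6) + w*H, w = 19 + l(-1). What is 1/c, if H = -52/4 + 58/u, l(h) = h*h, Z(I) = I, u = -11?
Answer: -11/15816 ≈ -0.00069550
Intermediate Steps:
l(h) = h²
H = -201/11 (H = -52/4 + 58/(-11) = -52*¼ + 58*(-1/11) = -13 - 58/11 = -201/11 ≈ -18.273)
w = 20 (w = 19 + (-1)² = 19 + 1 = 20)
c = -15816/11 (c = 4*(6 + 20*(-201/11)) = 4*(6 - 4020/11) = 4*(-3954/11) = -15816/11 ≈ -1437.8)
1/c = 1/(-15816/11) = -11/15816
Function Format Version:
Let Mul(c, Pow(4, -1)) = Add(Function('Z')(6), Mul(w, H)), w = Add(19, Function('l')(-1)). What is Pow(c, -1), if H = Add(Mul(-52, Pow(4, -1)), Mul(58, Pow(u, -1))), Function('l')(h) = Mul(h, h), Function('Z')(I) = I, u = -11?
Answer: Rational(-11, 15816) ≈ -0.00069550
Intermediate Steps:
Function('l')(h) = Pow(h, 2)
H = Rational(-201, 11) (H = Add(Mul(-52, Pow(4, -1)), Mul(58, Pow(-11, -1))) = Add(Mul(-52, Rational(1, 4)), Mul(58, Rational(-1, 11))) = Add(-13, Rational(-58, 11)) = Rational(-201, 11) ≈ -18.273)
w = 20 (w = Add(19, Pow(-1, 2)) = Add(19, 1) = 20)
c = Rational(-15816, 11) (c = Mul(4, Add(6, Mul(20, Rational(-201, 11)))) = Mul(4, Add(6, Rational(-4020, 11))) = Mul(4, Rational(-3954, 11)) = Rational(-15816, 11) ≈ -1437.8)
Pow(c, -1) = Pow(Rational(-15816, 11), -1) = Rational(-11, 15816)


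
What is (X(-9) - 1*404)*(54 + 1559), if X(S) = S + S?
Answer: -680686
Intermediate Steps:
X(S) = 2*S
(X(-9) - 1*404)*(54 + 1559) = (2*(-9) - 1*404)*(54 + 1559) = (-18 - 404)*1613 = -422*1613 = -680686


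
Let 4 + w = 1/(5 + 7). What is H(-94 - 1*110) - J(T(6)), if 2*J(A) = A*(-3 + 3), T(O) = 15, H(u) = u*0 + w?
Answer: -47/12 ≈ -3.9167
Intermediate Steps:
w = -47/12 (w = -4 + 1/(5 + 7) = -4 + 1/12 = -47/12 ≈ -3.9167)
H(u) = -47/12 (H(u) = u*0 - 47/12 = 0 - 47/12 = -47/12)
J(A) = 0 (J(A) = (A*(-3 + 3))/2 = (A*0)/2 = (½)*0 = 0)
H(-94 - 1*110) - J(T(6)) = -47/12 - 1*0 = -47/12 + 0 = -47/12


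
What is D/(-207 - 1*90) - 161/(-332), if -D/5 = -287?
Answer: -428603/98604 ≈ -4.3467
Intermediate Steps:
D = 1435 (D = -5*(-287) = 1435)
D/(-207 - 1*90) - 161/(-332) = 1435/(-207 - 1*90) - 161/(-332) = 1435/(-207 - 90) - 161*(-1/332) = 1435/(-297) + 161/332 = 1435*(-1/297) + 161/332 = -1435/297 + 161/332 = -428603/98604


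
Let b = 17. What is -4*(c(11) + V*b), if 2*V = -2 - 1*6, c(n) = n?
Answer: 228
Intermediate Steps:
V = -4 (V = (-2 - 1*6)/2 = (-2 - 6)/2 = (½)*(-8) = -4)
-4*(c(11) + V*b) = -4*(11 - 4*17) = -4*(11 - 68) = -4*(-57) = 228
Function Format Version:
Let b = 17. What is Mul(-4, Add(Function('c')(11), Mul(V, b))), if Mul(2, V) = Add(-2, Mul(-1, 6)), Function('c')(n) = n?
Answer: 228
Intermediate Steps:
V = -4 (V = Mul(Rational(1, 2), Add(-2, Mul(-1, 6))) = Mul(Rational(1, 2), Add(-2, -6)) = Mul(Rational(1, 2), -8) = -4)
Mul(-4, Add(Function('c')(11), Mul(V, b))) = Mul(-4, Add(11, Mul(-4, 17))) = Mul(-4, Add(11, -68)) = Mul(-4, -57) = 228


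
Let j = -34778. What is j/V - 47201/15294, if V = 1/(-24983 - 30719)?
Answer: 29627600314663/15294 ≈ 1.9372e+9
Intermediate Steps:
V = -1/55702 (V = 1/(-55702) = -1/55702 ≈ -1.7953e-5)
j/V - 47201/15294 = -34778/(-1/55702) - 47201/15294 = -34778*(-55702) - 47201*1/15294 = 1937204156 - 47201/15294 = 29627600314663/15294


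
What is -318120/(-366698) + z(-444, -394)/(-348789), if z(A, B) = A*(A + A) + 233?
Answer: -16853718905/63950114361 ≈ -0.26354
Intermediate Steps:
z(A, B) = 233 + 2*A² (z(A, B) = A*(2*A) + 233 = 2*A² + 233 = 233 + 2*A²)
-318120/(-366698) + z(-444, -394)/(-348789) = -318120/(-366698) + (233 + 2*(-444)²)/(-348789) = -318120*(-1/366698) + (233 + 2*197136)*(-1/348789) = 159060/183349 + (233 + 394272)*(-1/348789) = 159060/183349 + 394505*(-1/348789) = 159060/183349 - 394505/348789 = -16853718905/63950114361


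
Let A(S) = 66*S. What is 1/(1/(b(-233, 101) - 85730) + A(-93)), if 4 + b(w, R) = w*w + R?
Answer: -31344/192389473 ≈ -0.00016292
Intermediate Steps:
b(w, R) = -4 + R + w**2 (b(w, R) = -4 + (w*w + R) = -4 + (w**2 + R) = -4 + (R + w**2) = -4 + R + w**2)
1/(1/(b(-233, 101) - 85730) + A(-93)) = 1/(1/((-4 + 101 + (-233)**2) - 85730) + 66*(-93)) = 1/(1/((-4 + 101 + 54289) - 85730) - 6138) = 1/(1/(54386 - 85730) - 6138) = 1/(1/(-31344) - 6138) = 1/(-1/31344 - 6138) = 1/(-192389473/31344) = -31344/192389473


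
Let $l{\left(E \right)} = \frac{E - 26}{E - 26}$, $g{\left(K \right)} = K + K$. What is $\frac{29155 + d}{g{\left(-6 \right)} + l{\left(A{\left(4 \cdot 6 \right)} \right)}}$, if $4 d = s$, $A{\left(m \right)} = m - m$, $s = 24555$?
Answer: $- \frac{141175}{44} \approx -3208.5$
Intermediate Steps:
$A{\left(m \right)} = 0$
$d = \frac{24555}{4}$ ($d = \frac{1}{4} \cdot 24555 = \frac{24555}{4} \approx 6138.8$)
$g{\left(K \right)} = 2 K$
$l{\left(E \right)} = 1$ ($l{\left(E \right)} = \frac{-26 + E}{-26 + E} = 1$)
$\frac{29155 + d}{g{\left(-6 \right)} + l{\left(A{\left(4 \cdot 6 \right)} \right)}} = \frac{29155 + \frac{24555}{4}}{2 \left(-6\right) + 1} = \frac{141175}{4 \left(-12 + 1\right)} = \frac{141175}{4 \left(-11\right)} = \frac{141175}{4} \left(- \frac{1}{11}\right) = - \frac{141175}{44}$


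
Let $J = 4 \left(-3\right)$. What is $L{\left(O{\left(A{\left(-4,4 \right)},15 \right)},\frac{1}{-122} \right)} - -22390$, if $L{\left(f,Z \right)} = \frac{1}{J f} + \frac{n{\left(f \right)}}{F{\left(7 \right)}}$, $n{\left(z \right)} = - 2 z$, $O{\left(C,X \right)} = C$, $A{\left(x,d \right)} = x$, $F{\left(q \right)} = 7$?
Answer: $\frac{7523431}{336} \approx 22391.0$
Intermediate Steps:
$J = -12$
$L{\left(f,Z \right)} = - \frac{2 f}{7} - \frac{1}{12 f}$ ($L{\left(f,Z \right)} = \frac{1}{\left(-12\right) f} + \frac{\left(-2\right) f}{7} = - \frac{1}{12 f} + - 2 f \frac{1}{7} = - \frac{1}{12 f} - \frac{2 f}{7} = - \frac{2 f}{7} - \frac{1}{12 f}$)
$L{\left(O{\left(A{\left(-4,4 \right)},15 \right)},\frac{1}{-122} \right)} - -22390 = \frac{-7 - 24 \left(-4\right)^{2}}{84 \left(-4\right)} - -22390 = \frac{1}{84} \left(- \frac{1}{4}\right) \left(-7 - 384\right) + 22390 = \frac{1}{84} \left(- \frac{1}{4}\right) \left(-391\right) + 22390 = \frac{391}{336} + 22390 = \frac{7523431}{336}$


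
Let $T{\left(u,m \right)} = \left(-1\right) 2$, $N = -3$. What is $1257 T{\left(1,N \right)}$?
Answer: $-2514$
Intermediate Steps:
$T{\left(u,m \right)} = -2$
$1257 T{\left(1,N \right)} = 1257 \left(-2\right) = -2514$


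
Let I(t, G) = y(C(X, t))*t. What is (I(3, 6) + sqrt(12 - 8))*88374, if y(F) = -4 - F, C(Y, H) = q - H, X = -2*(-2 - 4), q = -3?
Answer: 706992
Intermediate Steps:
X = 12 (X = -2*(-6) = 12)
C(Y, H) = -3 - H
I(t, G) = t*(-1 + t) (I(t, G) = (-4 - (-3 - t))*t = (-4 + (3 + t))*t = (-1 + t)*t = t*(-1 + t))
(I(3, 6) + sqrt(12 - 8))*88374 = (3*(-1 + 3) + sqrt(12 - 8))*88374 = (3*2 + sqrt(4))*88374 = (6 + 2)*88374 = 8*88374 = 706992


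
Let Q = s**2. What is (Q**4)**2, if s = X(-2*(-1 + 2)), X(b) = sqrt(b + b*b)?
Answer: 256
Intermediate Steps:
X(b) = sqrt(b + b**2)
s = sqrt(2) (s = sqrt((-2*(-1 + 2))*(1 - 2*(-1 + 2))) = sqrt((-2*1)*(1 - 2*1)) = sqrt(-2*(1 - 2)) = sqrt(-2*(-1)) = sqrt(2) ≈ 1.4142)
Q = 2 (Q = (sqrt(2))**2 = 2)
(Q**4)**2 = (2**4)**2 = 16**2 = 256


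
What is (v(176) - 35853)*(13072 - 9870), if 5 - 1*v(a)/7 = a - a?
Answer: -114689236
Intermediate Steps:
v(a) = 35 (v(a) = 35 - 7*(a - a) = 35 - 7*0 = 35 + 0 = 35)
(v(176) - 35853)*(13072 - 9870) = (35 - 35853)*(13072 - 9870) = -35818*3202 = -114689236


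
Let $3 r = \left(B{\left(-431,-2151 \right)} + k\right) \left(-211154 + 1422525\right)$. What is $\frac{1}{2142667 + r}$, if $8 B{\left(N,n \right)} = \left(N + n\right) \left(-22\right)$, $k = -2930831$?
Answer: $- \frac{6}{7083431823029} \approx -8.4705 \cdot 10^{-13}$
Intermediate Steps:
$B{\left(N,n \right)} = - \frac{11 N}{4} - \frac{11 n}{4}$ ($B{\left(N,n \right)} = \frac{\left(N + n\right) \left(-22\right)}{8} = \frac{- 22 N - 22 n}{8} = - \frac{11 N}{4} - \frac{11 n}{4}$)
$r = - \frac{7083444679031}{6}$ ($r = \frac{\left(\left(\left(- \frac{11}{4}\right) \left(-431\right) - - \frac{23661}{4}\right) - 2930831\right) \left(-211154 + 1422525\right)}{3} = \frac{\left(\left(\frac{4741}{4} + \frac{23661}{4}\right) - 2930831\right) 1211371}{3} = \frac{\left(\frac{14201}{2} - 2930831\right) 1211371}{3} = \frac{\left(- \frac{5847461}{2}\right) 1211371}{3} = \frac{1}{3} \left(- \frac{7083444679031}{2}\right) = - \frac{7083444679031}{6} \approx -1.1806 \cdot 10^{12}$)
$\frac{1}{2142667 + r} = \frac{1}{2142667 - \frac{7083444679031}{6}} = \frac{1}{- \frac{7083431823029}{6}} = - \frac{6}{7083431823029}$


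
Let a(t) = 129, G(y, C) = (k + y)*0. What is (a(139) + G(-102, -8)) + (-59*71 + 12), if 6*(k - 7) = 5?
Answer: -4048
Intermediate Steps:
k = 47/6 (k = 7 + (⅙)*5 = 7 + ⅚ = 47/6 ≈ 7.8333)
G(y, C) = 0 (G(y, C) = (47/6 + y)*0 = 0)
(a(139) + G(-102, -8)) + (-59*71 + 12) = (129 + 0) + (-59*71 + 12) = 129 + (-4189 + 12) = 129 - 4177 = -4048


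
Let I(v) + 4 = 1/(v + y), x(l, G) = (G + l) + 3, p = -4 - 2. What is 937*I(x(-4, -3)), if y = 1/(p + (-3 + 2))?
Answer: -115251/29 ≈ -3974.2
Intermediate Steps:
p = -6
x(l, G) = 3 + G + l
y = -⅐ (y = 1/(-6 + (-3 + 2)) = 1/(-6 - 1) = 1/(-7) = -⅐ ≈ -0.14286)
I(v) = -4 + 1/(-⅐ + v) (I(v) = -4 + 1/(v - ⅐) = -4 + 1/(-⅐ + v))
937*I(x(-4, -3)) = 937*((11 - 28*(3 - 3 - 4))/(-1 + 7*(3 - 3 - 4))) = 937*((11 - 28*(-4))/(-1 + 7*(-4))) = 937*((11 + 112)/(-1 - 28)) = 937*(123/(-29)) = 937*(-1/29*123) = 937*(-123/29) = -115251/29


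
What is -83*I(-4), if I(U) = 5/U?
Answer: 415/4 ≈ 103.75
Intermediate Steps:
-83*I(-4) = -415/(-4) = -415*(-1)/4 = -83*(-5/4) = 415/4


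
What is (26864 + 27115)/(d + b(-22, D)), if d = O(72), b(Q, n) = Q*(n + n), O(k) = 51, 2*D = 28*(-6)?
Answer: 17993/1249 ≈ 14.406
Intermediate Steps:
D = -84 (D = (28*(-6))/2 = (1/2)*(-168) = -84)
b(Q, n) = 2*Q*n (b(Q, n) = Q*(2*n) = 2*Q*n)
d = 51
(26864 + 27115)/(d + b(-22, D)) = (26864 + 27115)/(51 + 2*(-22)*(-84)) = 53979/(51 + 3696) = 53979/3747 = 53979*(1/3747) = 17993/1249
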